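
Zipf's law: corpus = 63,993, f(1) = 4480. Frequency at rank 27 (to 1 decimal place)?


Zipf's law: f(r) = f(1) / r
f(1) = 4480
f(27) = 4480 / 27
= 165.9 occurrences


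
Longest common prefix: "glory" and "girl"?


Word 1: "glory"
Word 2: "girl"
Comparing from start:
  Pos 0: 'g' == 'g'
  Pos 1: 'l' != 'i' (stop)
LCP = "g" (length 1)


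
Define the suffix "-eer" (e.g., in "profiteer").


Suffix: -eer
As in: profiteer -> profit + -eer
Meaning = one who is concerned with


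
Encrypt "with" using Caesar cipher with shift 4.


Word: "with"
Shift: 4
Each letter → (letter + shift) mod 26:
  'w' (22) + 4 = 0 → 'a'
  'i' (8) + 4 = 12 → 'm'
  't' (19) + 4 = 23 → 'x'
  'h' (7) + 4 = 11 → 'l'
Result = "amxl"


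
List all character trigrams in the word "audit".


Word: "audit" (length 5)
Number of trigrams = 5 - 3 + 1 = 3
  Position 0: "aud"
  Position 1: "udi"
  Position 2: "dit"
Trigrams = "aud", "udi", "dit"


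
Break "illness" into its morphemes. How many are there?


Word: "illness"
Morphemes: ill | -ness
Each morpheme carries meaning
= 2 morphemes


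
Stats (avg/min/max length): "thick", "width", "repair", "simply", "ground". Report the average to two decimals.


Lengths: "thick"=5, "width"=5, "repair"=6, "simply"=6, "ground"=6
Sum = 28, Count = 5
Average = 28/5 = 5.60
= avg=5.60, min=5, max=6


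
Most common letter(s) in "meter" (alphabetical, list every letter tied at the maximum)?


Word: "meter"
Letter counts:
  'e': 2
  'm': 1
  'r': 1
  't': 1
Maximum count = 2
Most frequent = 'e' (2 times each)


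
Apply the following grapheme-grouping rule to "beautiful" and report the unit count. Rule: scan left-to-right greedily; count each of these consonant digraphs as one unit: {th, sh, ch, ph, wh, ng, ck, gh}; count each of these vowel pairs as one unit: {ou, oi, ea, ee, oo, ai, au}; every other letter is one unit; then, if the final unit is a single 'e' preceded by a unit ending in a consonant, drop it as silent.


Word: "beautiful" (9 letters)
Left-to-right scan:
  [1] 'b' (letter)
  [2] 'ea' (vowel-pair)
  [3] 'u' (letter)
  [4] 't' (letter)
  [5] 'i' (letter)
  [6] 'f' (letter)
  [7] 'u' (letter)
  [8] 'l' (letter)
Units from scan: 8
Sound units = 8 units


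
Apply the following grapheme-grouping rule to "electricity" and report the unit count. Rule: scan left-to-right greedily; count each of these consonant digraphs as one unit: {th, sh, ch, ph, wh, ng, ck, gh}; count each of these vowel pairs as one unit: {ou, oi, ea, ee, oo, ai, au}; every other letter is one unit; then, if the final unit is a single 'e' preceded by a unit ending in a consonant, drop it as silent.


Word: "electricity" (11 letters)
Left-to-right scan:
  (1) 'e' (letter)
  (2) 'l' (letter)
  (3) 'e' (letter)
  (4) 'c' (letter)
  (5) 't' (letter)
  (6) 'r' (letter)
  (7) 'i' (letter)
  (8) 'c' (letter)
  (9) 'i' (letter)
  (10) 't' (letter)
  (11) 'y' (letter)
Units from scan: 11
Sound units = 11 units


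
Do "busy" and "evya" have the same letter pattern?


Pattern of "busy": [0, 1, 2, 3]
Pattern of "evya": [0, 1, 2, 3]
Patterns match
Same pattern = Yes


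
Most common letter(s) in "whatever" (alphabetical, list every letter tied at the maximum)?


Word: "whatever"
Letter counts:
  'a': 1
  'e': 2
  'h': 1
  'r': 1
  't': 1
  'v': 1
  'w': 1
Maximum count = 2
Most frequent = 'e' (2 times each)


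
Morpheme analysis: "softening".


Word: "softening"
Morphemes: soft | -en | -ing
Each morpheme carries meaning
= 3 morphemes


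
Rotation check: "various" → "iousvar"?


Word: "various", Candidate: "iousvar"
Method: check if candidate is substring of word+word
"variousvarious" contains "iousvar"? Yes
Is rotation = Yes


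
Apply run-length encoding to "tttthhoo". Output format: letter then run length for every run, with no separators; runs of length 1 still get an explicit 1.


String: "tttthhoo"
Scanning for consecutive runs:
  't' x 4
  'h' x 2
  'o' x 2
RLE = "t4h2o2"


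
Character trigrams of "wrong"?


Word: "wrong" (length 5)
Number of trigrams = 5 - 3 + 1 = 3
  Position 0: "wro"
  Position 1: "ron"
  Position 2: "ong"
Trigrams = "wro", "ron", "ong"


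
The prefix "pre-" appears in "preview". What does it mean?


Prefix: pre-
Example: preview = pre- + view
Meaning = before


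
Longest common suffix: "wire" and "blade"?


Word 1: "wire"
Word 2: "blade"
Comparing from end:
  Pos -1: 'e' == 'e'
  Pos -2: 'r' != 'd' (stop)
LCS = "e" (length 1)


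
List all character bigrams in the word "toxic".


Word: "toxic" (length 5)
Number of bigrams = 5 - 2 + 1 = 4
  Position 0: "to"
  Position 1: "ox"
  Position 2: "xi"
  Position 3: "ic"
Bigrams = "to", "ox", "xi", "ic"


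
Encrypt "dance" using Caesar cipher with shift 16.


Word: "dance"
Shift: 16
Each letter → (letter + shift) mod 26:
  'd' (3) + 16 = 19 → 't'
  'a' (0) + 16 = 16 → 'q'
  'n' (13) + 16 = 3 → 'd'
  'c' (2) + 16 = 18 → 's'
  'e' (4) + 16 = 20 → 'u'
Result = "tqdsu"


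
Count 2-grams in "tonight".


Word: "tonight" (length 7)
Number of 2-grams = length - 2 + 1 = 7 - 2 + 1
= 6


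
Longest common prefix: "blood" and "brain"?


Word 1: "blood"
Word 2: "brain"
Comparing from start:
  Pos 0: 'b' == 'b'
  Pos 1: 'l' != 'r' (stop)
LCP = "b" (length 1)


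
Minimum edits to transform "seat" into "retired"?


Word 1: "seat" (length 4)
Word 2: "retired" (length 7)
One optimal edit sequence (insert/delete/substitute each cost 1):
  1. substitute 's' -> 'r'  (+1)
  2. keep 'e'
  3. insert 't'  (+1)
  4. insert 'i'  (+1)
  5. insert 'r'  (+1)
  6. substitute 'a' -> 'e'  (+1)
  7. substitute 't' -> 'd'  (+1)
Total edit operations: 6
Edit distance = 6


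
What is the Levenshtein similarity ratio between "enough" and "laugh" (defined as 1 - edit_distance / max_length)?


Word 1: "enough" (length 6)
Word 2: "laugh" (length 5)
One optimal edit sequence:
  1. delete 'e'  (+1)
  2. substitute 'n' -> 'l'  (+1)
  3. substitute 'o' -> 'a'  (+1)
  4. keep 'u'
  5. keep 'g'
  6. keep 'h'
Edit distance = 3
Max length = max(6, 5) = 6
Similarity = 1 - 3/6
= 0.5000


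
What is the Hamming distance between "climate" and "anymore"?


Comparing character by character (same length = 7):
  Pos 0: 'c' vs 'a' !=
  Pos 1: 'l' vs 'n' !=
  Pos 2: 'i' vs 'y' !=
  Pos 3: 'm' vs 'm' =
  Pos 4: 'a' vs 'o' !=
  Pos 5: 't' vs 'r' !=
  Pos 6: 'e' vs 'e' =
Hamming distance = 5


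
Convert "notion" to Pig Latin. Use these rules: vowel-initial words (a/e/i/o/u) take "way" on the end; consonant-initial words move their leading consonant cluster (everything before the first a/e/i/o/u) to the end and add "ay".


Word: "notion"
Starts with consonant(s) → move to end, add 'ay'
Consonant cluster: "n"
Pig Latin = "otionnay"


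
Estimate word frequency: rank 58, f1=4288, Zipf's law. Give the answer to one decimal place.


Zipf's law: f(r) = f(1) / r
f(1) = 4288
f(58) = 4288 / 58
= 73.9 occurrences


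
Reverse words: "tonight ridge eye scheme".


Original: "tonight ridge eye scheme"
Words (1..n): tonight | ridge | eye | scheme
Reversed (n..1): scheme | eye | ridge | tonight
Result = "scheme eye ridge tonight"


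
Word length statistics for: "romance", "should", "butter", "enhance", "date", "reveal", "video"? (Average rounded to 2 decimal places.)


Lengths: "romance"=7, "should"=6, "butter"=6, "enhance"=7, "date"=4, "reveal"=6, "video"=5
Sum = 41, Count = 7
Average = 41/7 = 5.86
= avg=5.86, min=4, max=7


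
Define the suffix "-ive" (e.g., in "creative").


Suffix: -ive
Example: creative = create + -ive, with a spelling change
Meaning = tending to


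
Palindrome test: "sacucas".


Word: "sacucas"
Reversed: "sacucas"
Forward == Backward? sacucas == sacucas
Palindrome = Yes


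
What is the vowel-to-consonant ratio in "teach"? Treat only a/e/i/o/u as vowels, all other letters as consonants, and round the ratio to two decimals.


Word: "teach"
Vowels (a,e,i,o,u): 2
Consonants: 3
Ratio = 2/3
= 0.67


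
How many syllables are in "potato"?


Word: "potato"
Syllable breakdown: po / ta / to
Counting: 3 parts
= 3 syllables


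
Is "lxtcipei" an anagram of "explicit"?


Word 1: "explicit" → sorted: ceiilptx
Word 2: "lxtcipei" → sorted: ceiilptx
Same letters? ceiilptx == ceiilptx
Anagram = Yes


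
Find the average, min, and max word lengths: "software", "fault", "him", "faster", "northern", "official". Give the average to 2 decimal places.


Lengths: "software"=8, "fault"=5, "him"=3, "faster"=6, "northern"=8, "official"=8
Sum = 38, Count = 6
Average = 38/6 = 6.33
= avg=6.33, min=3, max=8


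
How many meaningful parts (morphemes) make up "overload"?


Word: "overload"
Morphemes: over- | load
Each morpheme carries meaning
= 2 morphemes


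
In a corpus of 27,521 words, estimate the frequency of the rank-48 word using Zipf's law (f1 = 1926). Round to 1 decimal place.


Zipf's law: f(r) = f(1) / r
f(1) = 1926
f(48) = 1926 / 48
= 40.1 occurrences


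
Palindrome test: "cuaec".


Word: "cuaec"
Reversed: "ceauc"
Forward == Backward? cuaec != ceauc
Palindrome = No


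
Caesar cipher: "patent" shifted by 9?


Word: "patent"
Shift: 9
Each letter → (letter + shift) mod 26:
  'p' (15) + 9 = 24 → 'y'
  'a' (0) + 9 = 9 → 'j'
  't' (19) + 9 = 2 → 'c'
  'e' (4) + 9 = 13 → 'n'
  'n' (13) + 9 = 22 → 'w'
  't' (19) + 9 = 2 → 'c'
Result = "yjcnwc"


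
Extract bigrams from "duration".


Word: "duration" (length 8)
Number of bigrams = 8 - 2 + 1 = 7
  Position 0: "du"
  Position 1: "ur"
  Position 2: "ra"
  Position 3: "at"
  Position 4: "ti"
  Position 5: "io"
  Position 6: "on"
Bigrams = "du", "ur", "ra", "at", "ti", "io", "on"


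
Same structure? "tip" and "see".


Pattern of "tip": [0, 1, 2]
Pattern of "see": [0, 1, 1]
Patterns do not match
Same pattern = No


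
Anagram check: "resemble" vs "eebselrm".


Word 1: "resemble" → sorted: beeelmrs
Word 2: "eebselrm" → sorted: beeelmrs
Same letters? beeelmrs == beeelmrs
Anagram = Yes


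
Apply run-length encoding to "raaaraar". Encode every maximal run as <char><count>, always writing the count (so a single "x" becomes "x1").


String: "raaaraar"
Scanning for consecutive runs:
  'r' x 1
  'a' x 3
  'r' x 1
  'a' x 2
  'r' x 1
RLE = "r1a3r1a2r1"


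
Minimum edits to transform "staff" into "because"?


Word 1: "staff" (length 5)
Word 2: "because" (length 7)
One optimal edit sequence (insert/delete/substitute each cost 1):
  1. insert 'b'  (+1)
  2. substitute 's' -> 'e'  (+1)
  3. substitute 't' -> 'c'  (+1)
  4. keep 'a'
  5. insert 'u'  (+1)
  6. substitute 'f' -> 's'  (+1)
  7. substitute 'f' -> 'e'  (+1)
Total edit operations: 6
Edit distance = 6


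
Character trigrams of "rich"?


Word: "rich" (length 4)
Number of trigrams = 4 - 3 + 1 = 2
  Position 0: "ric"
  Position 1: "ich"
Trigrams = "ric", "ich"


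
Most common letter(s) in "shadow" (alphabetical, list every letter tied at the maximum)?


Word: "shadow"
Letter counts:
  'a': 1
  'd': 1
  'h': 1
  'o': 1
  's': 1
  'w': 1
Maximum count = 1
Most frequent = 'a', 'd', 'h', 'o', 's', 'w' (1 time each)


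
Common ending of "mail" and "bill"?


Word 1: "mail"
Word 2: "bill"
Comparing from end:
  Pos -1: 'l' == 'l'
  Pos -2: 'i' != 'l' (stop)
LCS = "l" (length 1)


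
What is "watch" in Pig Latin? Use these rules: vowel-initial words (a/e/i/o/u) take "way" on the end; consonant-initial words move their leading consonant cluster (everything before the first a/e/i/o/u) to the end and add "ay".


Word: "watch"
Starts with consonant(s) → move to end, add 'ay'
Consonant cluster: "w"
Pig Latin = "atchway"


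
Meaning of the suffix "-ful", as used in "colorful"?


Suffix: -ful
Example: colorful = color + -ful
Meaning = full of


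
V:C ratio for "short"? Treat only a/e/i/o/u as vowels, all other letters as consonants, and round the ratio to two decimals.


Word: "short"
Vowels (a,e,i,o,u): 1
Consonants: 4
Ratio = 1/4
= 0.25


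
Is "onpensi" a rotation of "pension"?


Word: "pension", Candidate: "onpensi"
Method: check if candidate is substring of word+word
"pensionpension" contains "onpensi"? Yes
Is rotation = Yes


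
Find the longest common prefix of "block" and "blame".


Word 1: "block"
Word 2: "blame"
Comparing from start:
  Pos 0: 'b' == 'b'
  Pos 1: 'l' == 'l'
  Pos 2: 'o' != 'a' (stop)
LCP = "bl" (length 2)


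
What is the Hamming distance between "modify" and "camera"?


Comparing character by character (same length = 6):
  Pos 0: 'm' vs 'c' !=
  Pos 1: 'o' vs 'a' !=
  Pos 2: 'd' vs 'm' !=
  Pos 3: 'i' vs 'e' !=
  Pos 4: 'f' vs 'r' !=
  Pos 5: 'y' vs 'a' !=
Hamming distance = 6


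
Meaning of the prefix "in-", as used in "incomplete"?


Prefix: in-
Example: incomplete = in- + complete
Meaning = not / into


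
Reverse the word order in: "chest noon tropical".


Original: "chest noon tropical"
Words (1..n): chest | noon | tropical
Reversed (n..1): tropical | noon | chest
Result = "tropical noon chest"


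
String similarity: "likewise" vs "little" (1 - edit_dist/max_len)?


Word 1: "likewise" (length 8)
Word 2: "little" (length 6)
One optimal edit sequence:
  1. keep 'l'
  2. keep 'i'
  3. delete 'k'  (+1)
  4. delete 'e'  (+1)
  5. substitute 'w' -> 't'  (+1)
  6. substitute 'i' -> 't'  (+1)
  7. substitute 's' -> 'l'  (+1)
  8. keep 'e'
Edit distance = 5
Max length = max(8, 6) = 8
Similarity = 1 - 5/8
= 0.3750


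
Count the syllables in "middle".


Word: "middle"
Syllable breakdown: mid · dle
Counting: 2 parts
= 2 syllables


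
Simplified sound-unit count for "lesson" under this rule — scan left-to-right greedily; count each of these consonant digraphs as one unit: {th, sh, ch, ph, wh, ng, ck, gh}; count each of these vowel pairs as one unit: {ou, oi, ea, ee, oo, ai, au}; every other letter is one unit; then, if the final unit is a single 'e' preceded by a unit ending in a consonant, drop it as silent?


Word: "lesson" (6 letters)
Left-to-right scan:
  1. 'l' (letter)
  2. 'e' (letter)
  3. 's' (letter)
  4. 's' (letter)
  5. 'o' (letter)
  6. 'n' (letter)
Units from scan: 6
Sound units = 6 units


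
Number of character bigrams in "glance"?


Word: "glance" (length 6)
Number of 2-grams = length - 2 + 1 = 6 - 2 + 1
= 5


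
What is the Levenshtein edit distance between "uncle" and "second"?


Word 1: "uncle" (length 5)
Word 2: "second" (length 6)
One optimal edit sequence (insert/delete/substitute each cost 1):
  1. substitute 'u' -> 's'  (+1)
  2. substitute 'n' -> 'e'  (+1)
  3. keep 'c'
  4. insert 'o'  (+1)
  5. substitute 'l' -> 'n'  (+1)
  6. substitute 'e' -> 'd'  (+1)
Total edit operations: 5
Edit distance = 5


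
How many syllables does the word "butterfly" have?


Word: "butterfly"
Syllable breakdown: but / ter / fly
Counting: 3 parts
= 3 syllables


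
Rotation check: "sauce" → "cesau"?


Word: "sauce", Candidate: "cesau"
Method: check if candidate is substring of word+word
"saucesauce" contains "cesau"? Yes
Is rotation = Yes


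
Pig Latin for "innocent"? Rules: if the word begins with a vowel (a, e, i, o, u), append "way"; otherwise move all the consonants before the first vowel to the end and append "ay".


Word: "innocent"
Starts with vowel → add 'way'
Pig Latin = "innocentway"


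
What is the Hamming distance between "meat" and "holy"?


Comparing character by character (same length = 4):
  Pos 0: 'm' vs 'h' !=
  Pos 1: 'e' vs 'o' !=
  Pos 2: 'a' vs 'l' !=
  Pos 3: 't' vs 'y' !=
Hamming distance = 4


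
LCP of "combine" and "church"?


Word 1: "combine"
Word 2: "church"
Comparing from start:
  Pos 0: 'c' == 'c'
  Pos 1: 'o' != 'h' (stop)
LCP = "c" (length 1)


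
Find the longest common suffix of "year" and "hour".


Word 1: "year"
Word 2: "hour"
Comparing from end:
  Pos -1: 'r' == 'r'
  Pos -2: 'a' != 'u' (stop)
LCS = "r" (length 1)


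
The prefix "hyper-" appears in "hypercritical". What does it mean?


Prefix: hyper-
Example: hypercritical (hyper- + critical)
Meaning = over / excessive


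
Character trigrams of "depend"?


Word: "depend" (length 6)
Number of trigrams = 6 - 3 + 1 = 4
  Position 0: "dep"
  Position 1: "epe"
  Position 2: "pen"
  Position 3: "end"
Trigrams = "dep", "epe", "pen", "end"


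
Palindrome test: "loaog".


Word: "loaog"
Reversed: "goaol"
Forward == Backward? loaog != goaol
Palindrome = No


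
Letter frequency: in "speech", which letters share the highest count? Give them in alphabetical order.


Word: "speech"
Letter counts:
  'c': 1
  'e': 2
  'h': 1
  'p': 1
  's': 1
Maximum count = 2
Most frequent = 'e' (2 times each)


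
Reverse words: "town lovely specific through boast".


Original: "town lovely specific through boast"
Words (1..n): town | lovely | specific | through | boast
Reversed (n..1): boast | through | specific | lovely | town
Result = "boast through specific lovely town"


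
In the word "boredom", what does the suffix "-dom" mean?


Suffix: -dom
As in: boredom -> bore + -dom
Meaning = state / realm


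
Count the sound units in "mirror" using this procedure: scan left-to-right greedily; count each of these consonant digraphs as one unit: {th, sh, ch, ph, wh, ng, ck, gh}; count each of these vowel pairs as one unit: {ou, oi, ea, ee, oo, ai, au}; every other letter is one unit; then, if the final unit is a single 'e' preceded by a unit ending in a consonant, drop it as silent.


Word: "mirror" (6 letters)
Left-to-right scan:
  (1) 'm' (letter)
  (2) 'i' (letter)
  (3) 'r' (letter)
  (4) 'r' (letter)
  (5) 'o' (letter)
  (6) 'r' (letter)
Units from scan: 6
Sound units = 6 units


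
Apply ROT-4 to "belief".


Word: "belief"
Shift: 4
Each letter → (letter + shift) mod 26:
  'b' (1) + 4 = 5 → 'f'
  'e' (4) + 4 = 8 → 'i'
  'l' (11) + 4 = 15 → 'p'
  'i' (8) + 4 = 12 → 'm'
  'e' (4) + 4 = 8 → 'i'
  'f' (5) + 4 = 9 → 'j'
Result = "fipmij"


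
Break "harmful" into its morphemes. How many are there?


Word: "harmful"
Morphemes: harm + -ful
Each morpheme carries meaning
= 2 morphemes


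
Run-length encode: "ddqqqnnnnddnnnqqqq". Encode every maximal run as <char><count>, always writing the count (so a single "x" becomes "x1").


String: "ddqqqnnnnddnnnqqqq"
Scanning for consecutive runs:
  'd' x 2
  'q' x 3
  'n' x 4
  'd' x 2
  'n' x 3
  'q' x 4
RLE = "d2q3n4d2n3q4"


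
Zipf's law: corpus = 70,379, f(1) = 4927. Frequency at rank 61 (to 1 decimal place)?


Zipf's law: f(r) = f(1) / r
f(1) = 4927
f(61) = 4927 / 61
= 80.8 occurrences


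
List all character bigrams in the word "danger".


Word: "danger" (length 6)
Number of bigrams = 6 - 2 + 1 = 5
  Position 0: "da"
  Position 1: "an"
  Position 2: "ng"
  Position 3: "ge"
  Position 4: "er"
Bigrams = "da", "an", "ng", "ge", "er"


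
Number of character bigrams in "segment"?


Word: "segment" (length 7)
Number of 2-grams = length - 2 + 1 = 7 - 2 + 1
= 6


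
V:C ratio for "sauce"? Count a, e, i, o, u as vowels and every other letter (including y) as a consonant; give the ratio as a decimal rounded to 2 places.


Word: "sauce"
Vowels (a,e,i,o,u): 3
Consonants: 2
Ratio = 3/2
= 1.50


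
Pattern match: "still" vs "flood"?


Pattern of "still": [0, 1, 2, 3, 3]
Pattern of "flood": [0, 1, 2, 2, 3]
Patterns do not match
Same pattern = No


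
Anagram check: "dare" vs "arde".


Word 1: "dare" → sorted: ader
Word 2: "arde" → sorted: ader
Same letters? ader == ader
Anagram = Yes


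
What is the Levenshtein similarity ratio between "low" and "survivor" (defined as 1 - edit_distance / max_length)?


Word 1: "low" (length 3)
Word 2: "survivor" (length 8)
One optimal edit sequence:
  1. insert 's'  (+1)
  2. insert 'u'  (+1)
  3. insert 'r'  (+1)
  4. insert 'v'  (+1)
  5. insert 'i'  (+1)
  6. substitute 'l' -> 'v'  (+1)
  7. keep 'o'
  8. substitute 'w' -> 'r'  (+1)
Edit distance = 7
Max length = max(3, 8) = 8
Similarity = 1 - 7/8
= 0.1250


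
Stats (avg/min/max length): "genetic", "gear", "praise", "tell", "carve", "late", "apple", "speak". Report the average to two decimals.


Lengths: "genetic"=7, "gear"=4, "praise"=6, "tell"=4, "carve"=5, "late"=4, "apple"=5, "speak"=5
Sum = 40, Count = 8
Average = 40/8 = 5.00
= avg=5.00, min=4, max=7


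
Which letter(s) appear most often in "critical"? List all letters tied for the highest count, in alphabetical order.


Word: "critical"
Letter counts:
  'a': 1
  'c': 2
  'i': 2
  'l': 1
  'r': 1
  't': 1
Maximum count = 2
Most frequent = 'c', 'i' (2 times each)


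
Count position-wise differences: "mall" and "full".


Comparing character by character (same length = 4):
  Pos 0: 'm' vs 'f' !=
  Pos 1: 'a' vs 'u' !=
  Pos 2: 'l' vs 'l' =
  Pos 3: 'l' vs 'l' =
Hamming distance = 2


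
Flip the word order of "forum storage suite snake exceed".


Original: "forum storage suite snake exceed"
Words (1..n): forum | storage | suite | snake | exceed
Reversed (n..1): exceed | snake | suite | storage | forum
Result = "exceed snake suite storage forum"


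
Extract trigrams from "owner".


Word: "owner" (length 5)
Number of trigrams = 5 - 3 + 1 = 3
  Position 0: "own"
  Position 1: "wne"
  Position 2: "ner"
Trigrams = "own", "wne", "ner"


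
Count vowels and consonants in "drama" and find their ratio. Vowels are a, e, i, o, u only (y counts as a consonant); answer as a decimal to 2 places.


Word: "drama"
Vowels (a,e,i,o,u): 2
Consonants: 3
Ratio = 2/3
= 0.67


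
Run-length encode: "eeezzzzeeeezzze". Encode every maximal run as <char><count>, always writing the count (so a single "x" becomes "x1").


String: "eeezzzzeeeezzze"
Scanning for consecutive runs:
  'e' x 3
  'z' x 4
  'e' x 4
  'z' x 3
  'e' x 1
RLE = "e3z4e4z3e1"


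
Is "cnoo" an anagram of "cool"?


Word 1: "cool" → sorted: cloo
Word 2: "cnoo" → sorted: cnoo
Same letters? cloo != cnoo
Anagram = No


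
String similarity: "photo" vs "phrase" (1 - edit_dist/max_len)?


Word 1: "photo" (length 5)
Word 2: "phrase" (length 6)
One optimal edit sequence:
  1. keep 'p'
  2. keep 'h'
  3. insert 'r'  (+1)
  4. substitute 'o' -> 'a'  (+1)
  5. substitute 't' -> 's'  (+1)
  6. substitute 'o' -> 'e'  (+1)
Edit distance = 4
Max length = max(5, 6) = 6
Similarity = 1 - 4/6
= 0.3333


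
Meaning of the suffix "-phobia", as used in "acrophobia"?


Suffix: -phobia
Example: acrophobia (acro- + -phobia)
Meaning = fear of


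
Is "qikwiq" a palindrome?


Word: "qikwiq"
Reversed: "qiwkiq"
Forward == Backward? qikwiq != qiwkiq
Palindrome = No


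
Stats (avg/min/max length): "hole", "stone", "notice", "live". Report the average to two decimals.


Lengths: "hole"=4, "stone"=5, "notice"=6, "live"=4
Sum = 19, Count = 4
Average = 19/4 = 4.75
= avg=4.75, min=4, max=6


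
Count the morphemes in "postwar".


Word: "postwar"
Morphemes: post- + war
Each morpheme carries meaning
= 2 morphemes


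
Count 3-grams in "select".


Word: "select" (length 6)
Number of 3-grams = length - 3 + 1 = 6 - 3 + 1
= 4


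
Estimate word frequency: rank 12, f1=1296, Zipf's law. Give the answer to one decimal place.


Zipf's law: f(r) = f(1) / r
f(1) = 1296
f(12) = 1296 / 12
= 108.0 occurrences


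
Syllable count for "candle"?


Word: "candle"
Syllable breakdown: can | dle
Counting: 2 parts
= 2 syllables


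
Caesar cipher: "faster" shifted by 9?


Word: "faster"
Shift: 9
Each letter → (letter + shift) mod 26:
  'f' (5) + 9 = 14 → 'o'
  'a' (0) + 9 = 9 → 'j'
  's' (18) + 9 = 1 → 'b'
  't' (19) + 9 = 2 → 'c'
  'e' (4) + 9 = 13 → 'n'
  'r' (17) + 9 = 0 → 'a'
Result = "ojbcna"


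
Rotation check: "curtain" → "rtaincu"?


Word: "curtain", Candidate: "rtaincu"
Method: check if candidate is substring of word+word
"curtaincurtain" contains "rtaincu"? Yes
Is rotation = Yes


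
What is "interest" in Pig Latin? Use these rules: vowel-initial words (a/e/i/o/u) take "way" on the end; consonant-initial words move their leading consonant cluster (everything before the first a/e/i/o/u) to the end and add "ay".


Word: "interest"
Starts with vowel → add 'way'
Pig Latin = "interestway"


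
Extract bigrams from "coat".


Word: "coat" (length 4)
Number of bigrams = 4 - 2 + 1 = 3
  Position 0: "co"
  Position 1: "oa"
  Position 2: "at"
Bigrams = "co", "oa", "at"


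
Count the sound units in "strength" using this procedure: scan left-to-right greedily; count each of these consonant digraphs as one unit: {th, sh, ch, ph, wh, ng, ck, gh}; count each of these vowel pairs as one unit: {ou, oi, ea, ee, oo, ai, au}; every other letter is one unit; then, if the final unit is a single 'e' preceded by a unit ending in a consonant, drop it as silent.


Word: "strength" (8 letters)
Left-to-right scan:
  (1) 's' (letter)
  (2) 't' (letter)
  (3) 'r' (letter)
  (4) 'e' (letter)
  (5) 'ng' (digraph)
  (6) 'th' (digraph)
Units from scan: 6
Sound units = 6 units


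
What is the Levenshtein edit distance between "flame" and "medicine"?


Word 1: "flame" (length 5)
Word 2: "medicine" (length 8)
One optimal edit sequence (insert/delete/substitute each cost 1):
  1. insert 'm'  (+1)
  2. insert 'e'  (+1)
  3. insert 'd'  (+1)
  4. substitute 'f' -> 'i'  (+1)
  5. substitute 'l' -> 'c'  (+1)
  6. substitute 'a' -> 'i'  (+1)
  7. substitute 'm' -> 'n'  (+1)
  8. keep 'e'
Total edit operations: 7
Edit distance = 7


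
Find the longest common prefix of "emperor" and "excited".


Word 1: "emperor"
Word 2: "excited"
Comparing from start:
  Pos 0: 'e' == 'e'
  Pos 1: 'm' != 'x' (stop)
LCP = "e" (length 1)


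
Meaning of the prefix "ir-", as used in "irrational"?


Prefix: ir-
Example: irrational = ir- + rational
Meaning = not


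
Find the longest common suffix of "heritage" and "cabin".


Word 1: "heritage"
Word 2: "cabin"
Comparing from end:
  Pos -1: 'e' != 'n' (stop)
LCS = "" (length 0)


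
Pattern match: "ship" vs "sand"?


Pattern of "ship": [0, 1, 2, 3]
Pattern of "sand": [0, 1, 2, 3]
Patterns match
Same pattern = Yes


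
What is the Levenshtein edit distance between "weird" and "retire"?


Word 1: "weird" (length 5)
Word 2: "retire" (length 6)
One optimal edit sequence (insert/delete/substitute each cost 1):
  1. substitute 'w' -> 'r'  (+1)
  2. keep 'e'
  3. insert 't'  (+1)
  4. keep 'i'
  5. keep 'r'
  6. substitute 'd' -> 'e'  (+1)
Total edit operations: 3
Edit distance = 3


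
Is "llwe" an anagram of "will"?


Word 1: "will" → sorted: illw
Word 2: "llwe" → sorted: ellw
Same letters? illw != ellw
Anagram = No


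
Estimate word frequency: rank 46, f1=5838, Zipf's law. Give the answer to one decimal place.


Zipf's law: f(r) = f(1) / r
f(1) = 5838
f(46) = 5838 / 46
= 126.9 occurrences


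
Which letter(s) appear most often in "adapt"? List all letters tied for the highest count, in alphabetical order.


Word: "adapt"
Letter counts:
  'a': 2
  'd': 1
  'p': 1
  't': 1
Maximum count = 2
Most frequent = 'a' (2 times each)


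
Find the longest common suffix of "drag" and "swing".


Word 1: "drag"
Word 2: "swing"
Comparing from end:
  Pos -1: 'g' == 'g'
  Pos -2: 'a' != 'n' (stop)
LCS = "g" (length 1)


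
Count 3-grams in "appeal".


Word: "appeal" (length 6)
Number of 3-grams = length - 3 + 1 = 6 - 3 + 1
= 4


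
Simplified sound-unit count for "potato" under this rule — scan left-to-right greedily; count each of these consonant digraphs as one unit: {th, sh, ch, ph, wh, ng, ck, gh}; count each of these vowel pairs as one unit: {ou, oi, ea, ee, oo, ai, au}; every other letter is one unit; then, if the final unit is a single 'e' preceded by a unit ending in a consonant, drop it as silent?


Word: "potato" (6 letters)
Left-to-right scan:
  (1) 'p' (letter)
  (2) 'o' (letter)
  (3) 't' (letter)
  (4) 'a' (letter)
  (5) 't' (letter)
  (6) 'o' (letter)
Units from scan: 6
Sound units = 6 units


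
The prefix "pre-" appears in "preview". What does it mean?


Prefix: pre-
Example: preview (pre- + view)
Meaning = before


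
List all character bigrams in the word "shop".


Word: "shop" (length 4)
Number of bigrams = 4 - 2 + 1 = 3
  Position 0: "sh"
  Position 1: "ho"
  Position 2: "op"
Bigrams = "sh", "ho", "op"


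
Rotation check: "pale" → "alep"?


Word: "pale", Candidate: "alep"
Method: check if candidate is substring of word+word
"palepale" contains "alep"? Yes
Is rotation = Yes


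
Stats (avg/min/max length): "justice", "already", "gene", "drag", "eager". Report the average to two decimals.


Lengths: "justice"=7, "already"=7, "gene"=4, "drag"=4, "eager"=5
Sum = 27, Count = 5
Average = 27/5 = 5.40
= avg=5.40, min=4, max=7


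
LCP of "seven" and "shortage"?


Word 1: "seven"
Word 2: "shortage"
Comparing from start:
  Pos 0: 's' == 's'
  Pos 1: 'e' != 'h' (stop)
LCP = "s" (length 1)


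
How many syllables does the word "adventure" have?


Word: "adventure"
Syllable breakdown: ad-ven-ture
Counting: 3 parts
= 3 syllables


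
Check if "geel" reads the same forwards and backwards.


Word: "geel"
Reversed: "leeg"
Forward == Backward? geel != leeg
Palindrome = No


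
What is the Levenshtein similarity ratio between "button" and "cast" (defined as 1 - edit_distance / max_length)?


Word 1: "button" (length 6)
Word 2: "cast" (length 4)
One optimal edit sequence:
  1. substitute 'b' -> 'c'  (+1)
  2. substitute 'u' -> 'a'  (+1)
  3. substitute 't' -> 's'  (+1)
  4. keep 't'
  5. delete 'o'  (+1)
  6. delete 'n'  (+1)
Edit distance = 5
Max length = max(6, 4) = 6
Similarity = 1 - 5/6
= 0.1667


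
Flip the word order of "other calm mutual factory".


Original: "other calm mutual factory"
Words (1..n): other | calm | mutual | factory
Reversed (n..1): factory | mutual | calm | other
Result = "factory mutual calm other"


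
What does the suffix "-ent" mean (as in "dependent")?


Suffix: -ent
Example: dependent (depend + -ent)
Meaning = one who / that which


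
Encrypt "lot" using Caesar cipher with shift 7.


Word: "lot"
Shift: 7
Each letter → (letter + shift) mod 26:
  'l' (11) + 7 = 18 → 's'
  'o' (14) + 7 = 21 → 'v'
  't' (19) + 7 = 0 → 'a'
Result = "sva"


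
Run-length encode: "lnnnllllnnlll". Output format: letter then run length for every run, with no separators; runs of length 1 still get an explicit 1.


String: "lnnnllllnnlll"
Scanning for consecutive runs:
  'l' x 1
  'n' x 3
  'l' x 4
  'n' x 2
  'l' x 3
RLE = "l1n3l4n2l3"


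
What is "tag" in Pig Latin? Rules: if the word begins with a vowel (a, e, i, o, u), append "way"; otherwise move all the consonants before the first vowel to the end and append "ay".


Word: "tag"
Starts with consonant(s) → move to end, add 'ay'
Consonant cluster: "t"
Pig Latin = "agtay"


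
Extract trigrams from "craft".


Word: "craft" (length 5)
Number of trigrams = 5 - 3 + 1 = 3
  Position 0: "cra"
  Position 1: "raf"
  Position 2: "aft"
Trigrams = "cra", "raf", "aft"


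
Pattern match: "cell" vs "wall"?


Pattern of "cell": [0, 1, 2, 2]
Pattern of "wall": [0, 1, 2, 2]
Patterns match
Same pattern = Yes


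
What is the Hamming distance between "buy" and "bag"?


Comparing character by character (same length = 3):
  Pos 0: 'b' vs 'b' =
  Pos 1: 'u' vs 'a' !=
  Pos 2: 'y' vs 'g' !=
Hamming distance = 2


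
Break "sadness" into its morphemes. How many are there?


Word: "sadness"
Morphemes: sad / -ness
Each morpheme carries meaning
= 2 morphemes


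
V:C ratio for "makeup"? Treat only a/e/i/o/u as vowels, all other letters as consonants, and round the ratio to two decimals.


Word: "makeup"
Vowels (a,e,i,o,u): 3
Consonants: 3
Ratio = 3/3
= 1.00


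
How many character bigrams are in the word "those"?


Word: "those" (length 5)
Number of 2-grams = length - 2 + 1 = 5 - 2 + 1
= 4


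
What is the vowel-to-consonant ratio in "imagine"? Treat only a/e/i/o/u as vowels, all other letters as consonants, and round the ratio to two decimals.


Word: "imagine"
Vowels (a,e,i,o,u): 4
Consonants: 3
Ratio = 4/3
= 1.33


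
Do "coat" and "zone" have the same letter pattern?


Pattern of "coat": [0, 1, 2, 3]
Pattern of "zone": [0, 1, 2, 3]
Patterns match
Same pattern = Yes


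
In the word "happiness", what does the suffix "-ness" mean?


Suffix: -ness
As in: happiness -> happy + -ness, with a spelling change
Meaning = state of being


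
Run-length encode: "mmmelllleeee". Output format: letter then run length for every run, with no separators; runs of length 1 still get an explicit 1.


String: "mmmelllleeee"
Scanning for consecutive runs:
  'm' x 3
  'e' x 1
  'l' x 4
  'e' x 4
RLE = "m3e1l4e4"


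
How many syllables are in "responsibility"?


Word: "responsibility"
Syllable breakdown: re-spon-si-bil-i-ty
Counting: 6 parts
= 6 syllables


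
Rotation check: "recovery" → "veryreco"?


Word: "recovery", Candidate: "veryreco"
Method: check if candidate is substring of word+word
"recoveryrecovery" contains "veryreco"? Yes
Is rotation = Yes


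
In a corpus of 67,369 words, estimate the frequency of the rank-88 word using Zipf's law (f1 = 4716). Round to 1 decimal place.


Zipf's law: f(r) = f(1) / r
f(1) = 4716
f(88) = 4716 / 88
= 53.6 occurrences


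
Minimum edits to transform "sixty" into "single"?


Word 1: "sixty" (length 5)
Word 2: "single" (length 6)
One optimal edit sequence (insert/delete/substitute each cost 1):
  1. keep 's'
  2. keep 'i'
  3. insert 'n'  (+1)
  4. substitute 'x' -> 'g'  (+1)
  5. substitute 't' -> 'l'  (+1)
  6. substitute 'y' -> 'e'  (+1)
Total edit operations: 4
Edit distance = 4


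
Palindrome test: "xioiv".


Word: "xioiv"
Reversed: "vioix"
Forward == Backward? xioiv != vioix
Palindrome = No


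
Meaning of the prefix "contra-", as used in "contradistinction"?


Prefix: contra-
As in: contradistinction -> contra- + distinction
Meaning = against


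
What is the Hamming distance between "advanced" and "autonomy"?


Comparing character by character (same length = 8):
  Pos 0: 'a' vs 'a' =
  Pos 1: 'd' vs 'u' !=
  Pos 2: 'v' vs 't' !=
  Pos 3: 'a' vs 'o' !=
  Pos 4: 'n' vs 'n' =
  Pos 5: 'c' vs 'o' !=
  Pos 6: 'e' vs 'm' !=
  Pos 7: 'd' vs 'y' !=
Hamming distance = 6


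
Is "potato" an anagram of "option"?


Word 1: "option" → sorted: inoopt
Word 2: "potato" → sorted: aooptt
Same letters? inoopt != aooptt
Anagram = No


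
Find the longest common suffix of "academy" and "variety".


Word 1: "academy"
Word 2: "variety"
Comparing from end:
  Pos -1: 'y' == 'y'
  Pos -2: 'm' != 't' (stop)
LCS = "y" (length 1)


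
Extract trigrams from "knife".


Word: "knife" (length 5)
Number of trigrams = 5 - 3 + 1 = 3
  Position 0: "kni"
  Position 1: "nif"
  Position 2: "ife"
Trigrams = "kni", "nif", "ife"


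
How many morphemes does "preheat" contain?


Word: "preheat"
Morphemes: pre- + heat
Each morpheme carries meaning
= 2 morphemes


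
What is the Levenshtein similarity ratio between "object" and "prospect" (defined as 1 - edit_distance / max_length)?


Word 1: "object" (length 6)
Word 2: "prospect" (length 8)
One optimal edit sequence:
  1. insert 'p'  (+1)
  2. insert 'r'  (+1)
  3. keep 'o'
  4. substitute 'b' -> 's'  (+1)
  5. substitute 'j' -> 'p'  (+1)
  6. keep 'e'
  7. keep 'c'
  8. keep 't'
Edit distance = 4
Max length = max(6, 8) = 8
Similarity = 1 - 4/8
= 0.5000


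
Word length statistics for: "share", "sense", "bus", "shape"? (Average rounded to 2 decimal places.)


Lengths: "share"=5, "sense"=5, "bus"=3, "shape"=5
Sum = 18, Count = 4
Average = 18/4 = 4.50
= avg=4.50, min=3, max=5


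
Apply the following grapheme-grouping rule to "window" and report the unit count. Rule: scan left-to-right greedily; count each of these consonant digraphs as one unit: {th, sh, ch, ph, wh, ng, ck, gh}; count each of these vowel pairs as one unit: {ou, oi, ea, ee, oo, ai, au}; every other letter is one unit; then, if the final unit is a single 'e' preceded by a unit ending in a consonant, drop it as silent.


Word: "window" (6 letters)
Left-to-right scan:
  1. 'w' (letter)
  2. 'i' (letter)
  3. 'n' (letter)
  4. 'd' (letter)
  5. 'o' (letter)
  6. 'w' (letter)
Units from scan: 6
Sound units = 6 units


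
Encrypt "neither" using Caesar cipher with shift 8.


Word: "neither"
Shift: 8
Each letter → (letter + shift) mod 26:
  'n' (13) + 8 = 21 → 'v'
  'e' (4) + 8 = 12 → 'm'
  'i' (8) + 8 = 16 → 'q'
  't' (19) + 8 = 1 → 'b'
  'h' (7) + 8 = 15 → 'p'
  'e' (4) + 8 = 12 → 'm'
  'r' (17) + 8 = 25 → 'z'
Result = "vmqbpmz"


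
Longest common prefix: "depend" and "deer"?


Word 1: "depend"
Word 2: "deer"
Comparing from start:
  Pos 0: 'd' == 'd'
  Pos 1: 'e' == 'e'
  Pos 2: 'p' != 'e' (stop)
LCP = "de" (length 2)


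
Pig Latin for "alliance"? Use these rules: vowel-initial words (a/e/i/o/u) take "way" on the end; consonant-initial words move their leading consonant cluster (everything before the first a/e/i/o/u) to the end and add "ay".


Word: "alliance"
Starts with vowel → add 'way'
Pig Latin = "allianceway"


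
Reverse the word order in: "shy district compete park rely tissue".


Original: "shy district compete park rely tissue"
Words (1..n): shy | district | compete | park | rely | tissue
Reversed (n..1): tissue | rely | park | compete | district | shy
Result = "tissue rely park compete district shy"


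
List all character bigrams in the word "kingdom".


Word: "kingdom" (length 7)
Number of bigrams = 7 - 2 + 1 = 6
  Position 0: "ki"
  Position 1: "in"
  Position 2: "ng"
  Position 3: "gd"
  Position 4: "do"
  Position 5: "om"
Bigrams = "ki", "in", "ng", "gd", "do", "om"


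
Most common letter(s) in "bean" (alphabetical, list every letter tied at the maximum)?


Word: "bean"
Letter counts:
  'a': 1
  'b': 1
  'e': 1
  'n': 1
Maximum count = 1
Most frequent = 'a', 'b', 'e', 'n' (1 time each)


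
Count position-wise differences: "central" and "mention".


Comparing character by character (same length = 7):
  Pos 0: 'c' vs 'm' !=
  Pos 1: 'e' vs 'e' =
  Pos 2: 'n' vs 'n' =
  Pos 3: 't' vs 't' =
  Pos 4: 'r' vs 'i' !=
  Pos 5: 'a' vs 'o' !=
  Pos 6: 'l' vs 'n' !=
Hamming distance = 4


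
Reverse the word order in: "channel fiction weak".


Original: "channel fiction weak"
Words (1..n): channel | fiction | weak
Reversed (n..1): weak | fiction | channel
Result = "weak fiction channel"


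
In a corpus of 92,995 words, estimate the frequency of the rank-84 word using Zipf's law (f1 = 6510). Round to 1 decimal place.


Zipf's law: f(r) = f(1) / r
f(1) = 6510
f(84) = 6510 / 84
= 77.5 occurrences


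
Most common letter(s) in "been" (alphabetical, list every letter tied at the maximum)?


Word: "been"
Letter counts:
  'b': 1
  'e': 2
  'n': 1
Maximum count = 2
Most frequent = 'e' (2 times each)


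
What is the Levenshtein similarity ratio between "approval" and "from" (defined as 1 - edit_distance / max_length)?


Word 1: "approval" (length 8)
Word 2: "from" (length 4)
One optimal edit sequence:
  1. delete 'a'  (+1)
  2. delete 'p'  (+1)
  3. substitute 'p' -> 'f'  (+1)
  4. keep 'r'
  5. keep 'o'
  6. delete 'v'  (+1)
  7. delete 'a'  (+1)
  8. substitute 'l' -> 'm'  (+1)
Edit distance = 6
Max length = max(8, 4) = 8
Similarity = 1 - 6/8
= 0.2500


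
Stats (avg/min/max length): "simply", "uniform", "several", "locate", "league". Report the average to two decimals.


Lengths: "simply"=6, "uniform"=7, "several"=7, "locate"=6, "league"=6
Sum = 32, Count = 5
Average = 32/5 = 6.40
= avg=6.40, min=6, max=7


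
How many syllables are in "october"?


Word: "october"
Syllable breakdown: oc / to / ber
Counting: 3 parts
= 3 syllables
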